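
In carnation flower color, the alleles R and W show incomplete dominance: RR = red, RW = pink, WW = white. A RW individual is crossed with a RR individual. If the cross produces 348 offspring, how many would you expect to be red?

Punnett square for RW × RR:
Offspring genotypes: 2 RR, 2 RW
Phenotype counts: 2 red, 2 pink
red: 2 out of 4 → fraction 1/2
Expected count = 1/2 × 348 = 174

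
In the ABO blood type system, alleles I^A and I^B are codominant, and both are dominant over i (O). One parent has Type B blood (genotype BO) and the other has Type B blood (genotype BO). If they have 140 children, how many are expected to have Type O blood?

Cross: BO × BO
Possible offspring genotypes: 1 BB, 2 BO, 1 OO
Blood type counts: 3 Type B, 1 Type O
Probability of Type O: 1/4
Expected count = 1/4 × 140 = 35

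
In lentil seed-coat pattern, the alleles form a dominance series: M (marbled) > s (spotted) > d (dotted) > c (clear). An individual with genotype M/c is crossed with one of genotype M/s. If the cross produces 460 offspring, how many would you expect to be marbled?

Cross: M/c × M/s
Allele dominance: M > s > d > c
Offspring genotypes: 1 M/M, 1 M/s, 1 M/c, 1 s/c
Phenotype counts: 3 marbled, 1 spotted
marbled: 3 out of 4 → fraction 3/4
Expected count = 3/4 × 460 = 345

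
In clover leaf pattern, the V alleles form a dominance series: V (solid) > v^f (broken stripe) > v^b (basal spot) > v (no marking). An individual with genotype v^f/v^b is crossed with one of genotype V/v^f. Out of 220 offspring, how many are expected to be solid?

Cross: v^f/v^b × V/v^f
Allele dominance: V > v^f > v^b > v
Offspring genotypes: 1 V/v^f, 1 v^f/v^f, 1 V/v^b, 1 v^f/v^b
Phenotype counts: 2 solid, 2 broken stripe
solid: 2 out of 4 → fraction 1/2
Expected count = 1/2 × 220 = 110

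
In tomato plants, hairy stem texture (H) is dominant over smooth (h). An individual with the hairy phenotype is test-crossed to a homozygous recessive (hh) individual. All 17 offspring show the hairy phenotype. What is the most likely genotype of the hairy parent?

Test cross: ? × hh
All offspring are hairy.
If the unknown parent were heterozygous (Hh), about half of 17 offspring would be smooth; none are. The unknown parent is most likely homozygous dominant (HH).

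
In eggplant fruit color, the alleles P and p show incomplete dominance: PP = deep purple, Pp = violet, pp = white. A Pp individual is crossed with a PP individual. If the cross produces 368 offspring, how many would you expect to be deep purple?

Punnett square for Pp × PP:
Offspring genotypes: 2 PP, 2 Pp
Phenotype counts: 2 deep purple, 2 violet
deep purple: 2 out of 4 → fraction 1/2
Expected count = 1/2 × 368 = 184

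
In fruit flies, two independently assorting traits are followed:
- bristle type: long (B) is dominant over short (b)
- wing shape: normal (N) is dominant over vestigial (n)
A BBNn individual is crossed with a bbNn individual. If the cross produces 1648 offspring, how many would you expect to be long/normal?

Dihybrid cross BBNn × bbNn — consider each gene separately:
bristle type: BB × bb → 4 Bb → 4 B_ (out of 4)
wing shape: Nn × Nn → 1 NN, 2 Nn, 1 nn → 3 N_ : 1 nn (out of 4)
Combine (counts out of 4 × 4 = 16): long/normal (B_N_) = 4×3 = 12; long/vestigial (B_nn) = 4×1 = 4
Phenotype counts (out of 16): 12 long/normal, 4 long/vestigial
long/normal: 12 out of 16 → fraction 3/4
Expected count = 3/4 × 1648 = 1236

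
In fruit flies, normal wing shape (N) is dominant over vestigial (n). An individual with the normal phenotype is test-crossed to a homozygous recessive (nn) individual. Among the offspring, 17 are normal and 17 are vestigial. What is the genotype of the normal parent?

Test cross: ? × nn
Offspring: 17 normal, 17 vestigial — approximately 1:1.
A 1:1 ratio in a test cross indicates the unknown parent is heterozygous (Nn).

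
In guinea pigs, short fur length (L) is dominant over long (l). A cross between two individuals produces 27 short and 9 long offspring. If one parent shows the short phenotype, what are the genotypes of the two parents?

Observed offspring: 27 short, 9 long
The observed ratio simplifies to 3:1. Long (ll) offspring appear, so each parent must contribute one l allele. The parent stated to show short carries L, so it is Ll. The other parent is then either Ll or ll: Ll × ll would give a 1:1 split, whereas Ll × Ll gives 3:1 — matching the data. So both parents are heterozygous (Ll × Ll).
Parent genotypes: Ll × Ll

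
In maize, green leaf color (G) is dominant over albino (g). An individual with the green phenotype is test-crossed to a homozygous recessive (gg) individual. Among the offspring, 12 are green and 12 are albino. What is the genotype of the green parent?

Test cross: ? × gg
Offspring: 12 green, 12 albino — approximately 1:1.
A 1:1 ratio in a test cross indicates the unknown parent is heterozygous (Gg).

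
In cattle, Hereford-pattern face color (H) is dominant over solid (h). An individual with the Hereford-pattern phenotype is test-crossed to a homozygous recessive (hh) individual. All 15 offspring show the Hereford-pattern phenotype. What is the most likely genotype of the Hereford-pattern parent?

Test cross: ? × hh
All offspring are Hereford-pattern.
If the unknown parent were heterozygous (Hh), about half of 15 offspring would be solid; none are. The unknown parent is most likely homozygous dominant (HH).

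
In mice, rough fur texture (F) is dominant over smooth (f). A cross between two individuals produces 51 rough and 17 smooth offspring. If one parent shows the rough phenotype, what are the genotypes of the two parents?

Observed offspring: 51 rough, 17 smooth
The observed ratio simplifies to 3:1. Smooth (ff) offspring appear, so each parent must contribute one f allele. The parent stated to show rough carries F, so it is Ff. The other parent is then either Ff or ff: Ff × ff would give a 1:1 split, whereas Ff × Ff gives 3:1 — matching the data. So both parents are heterozygous (Ff × Ff).
Parent genotypes: Ff × Ff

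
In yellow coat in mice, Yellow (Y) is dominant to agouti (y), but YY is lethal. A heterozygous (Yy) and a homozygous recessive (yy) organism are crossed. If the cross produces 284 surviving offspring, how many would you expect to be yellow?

Cross: Yy × yy
Punnett square offspring (before lethality): 2 Yy, 2 yy
No YY offspring are produced in this cross.
yellow: 2 out of 4 → fraction 1/2
Expected count = 1/2 × 284 = 142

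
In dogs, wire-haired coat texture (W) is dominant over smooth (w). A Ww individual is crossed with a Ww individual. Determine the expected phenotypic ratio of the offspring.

Punnett square for Ww × Ww:
Offspring genotypes: 1 WW, 2 Ww, 1 ww
wire-haired: 3, smooth: 1
Ratio: 3:1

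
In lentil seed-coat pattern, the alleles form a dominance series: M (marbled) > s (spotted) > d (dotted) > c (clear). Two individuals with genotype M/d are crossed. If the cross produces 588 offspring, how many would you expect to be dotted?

Cross: M/d × M/d
Allele dominance: M > s > d > c
Offspring genotypes: 1 M/M, 2 M/d, 1 d/d
Phenotype counts: 3 marbled, 1 dotted
dotted: 1 out of 4 → fraction 1/4
Expected count = 1/4 × 588 = 147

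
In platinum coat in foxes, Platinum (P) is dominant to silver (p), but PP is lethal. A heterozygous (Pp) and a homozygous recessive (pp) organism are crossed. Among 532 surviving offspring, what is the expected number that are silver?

Cross: Pp × pp
Punnett square offspring (before lethality): 2 Pp, 2 pp
No PP offspring are produced in this cross.
silver: 2 out of 4 → fraction 1/2
Expected count = 1/2 × 532 = 266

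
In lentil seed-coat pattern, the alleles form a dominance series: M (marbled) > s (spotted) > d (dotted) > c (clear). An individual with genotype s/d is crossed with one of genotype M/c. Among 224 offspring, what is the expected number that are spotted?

Cross: s/d × M/c
Allele dominance: M > s > d > c
Offspring genotypes: 1 M/s, 1 s/c, 1 M/d, 1 d/c
Phenotype counts: 2 marbled, 1 spotted, 1 dotted
spotted: 1 out of 4 → fraction 1/4
Expected count = 1/4 × 224 = 56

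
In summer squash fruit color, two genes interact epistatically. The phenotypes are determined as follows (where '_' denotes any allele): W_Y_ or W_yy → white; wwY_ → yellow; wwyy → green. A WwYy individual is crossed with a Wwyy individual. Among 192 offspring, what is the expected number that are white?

Cross: WwYy × Wwyy — consider each gene separately:
W gene: Ww × Ww → 1 WW, 2 Ww, 1 ww → 3 W_ : 1 ww (out of 4)
Y gene: Yy × yy → 2 Yy, 2 yy → 2 Y_ : 2 yy (out of 4)
Genotype classes (out of 4 × 4 = 16): W_Y_ = 3×2 = 6; W_yy = 3×2 = 6; wwY_ = 1×2 = 2; wwyy = 1×2 = 2
Apply the phenotype rules: W_Y_ (6) + W_yy (6) → white; wwY_ (2) → yellow; wwyy (2) → green
Phenotype counts (out of 16): 12 white, 2 yellow, 2 green
white: 12 out of 16 → fraction 3/4
Expected count = 3/4 × 192 = 144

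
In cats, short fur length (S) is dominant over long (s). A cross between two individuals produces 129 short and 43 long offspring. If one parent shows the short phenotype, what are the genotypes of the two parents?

Observed offspring: 129 short, 43 long
The observed ratio simplifies to 3:1. Long (ss) offspring appear, so each parent must contribute one s allele. The parent stated to show short carries S, so it is Ss. The other parent is then either Ss or ss: Ss × ss would give a 1:1 split, whereas Ss × Ss gives 3:1 — matching the data. So both parents are heterozygous (Ss × Ss).
Parent genotypes: Ss × Ss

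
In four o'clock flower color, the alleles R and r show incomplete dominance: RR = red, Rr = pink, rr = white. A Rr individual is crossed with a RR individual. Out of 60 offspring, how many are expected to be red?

Punnett square for Rr × RR:
Offspring genotypes: 2 RR, 2 Rr
Phenotype counts: 2 red, 2 pink
red: 2 out of 4 → fraction 1/2
Expected count = 1/2 × 60 = 30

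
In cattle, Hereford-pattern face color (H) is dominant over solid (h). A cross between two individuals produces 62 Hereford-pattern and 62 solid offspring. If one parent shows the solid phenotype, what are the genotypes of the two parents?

Observed offspring: 62 Hereford-pattern, 62 solid
The observed ratio simplifies to 1:1. One parent shows solid, so its genotype must be hh. A 1:1 offspring split requires the other parent to be heterozygous (Hh).
Parent genotypes: hh × Hh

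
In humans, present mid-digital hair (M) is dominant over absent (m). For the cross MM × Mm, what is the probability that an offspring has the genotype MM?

Punnett square for MM × Mm:
Offspring genotypes: 2 MM, 2 Mm
Total offspring: 4
Count with target: 2
Probability: 2/4 = 1/2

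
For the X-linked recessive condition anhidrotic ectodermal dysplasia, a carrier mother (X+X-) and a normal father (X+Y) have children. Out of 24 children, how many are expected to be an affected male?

Cross: X+X- × X+Y
Offspring: 1 X+X+, 1 X+Y, 1 X+X-, 1 X-Y
Probability of an affected male: 1/4
Expected count = 1/4 × 24 = 6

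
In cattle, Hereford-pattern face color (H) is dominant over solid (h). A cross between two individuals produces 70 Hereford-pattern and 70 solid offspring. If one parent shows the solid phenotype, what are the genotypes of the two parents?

Observed offspring: 70 Hereford-pattern, 70 solid
The observed ratio simplifies to 1:1. One parent shows solid, so its genotype must be hh. A 1:1 offspring split requires the other parent to be heterozygous (Hh).
Parent genotypes: hh × Hh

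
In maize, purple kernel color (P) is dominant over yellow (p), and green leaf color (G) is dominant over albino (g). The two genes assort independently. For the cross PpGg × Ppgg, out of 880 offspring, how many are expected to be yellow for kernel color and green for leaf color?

Dihybrid cross PpGg × Ppgg — consider each gene separately:
kernel color: Pp × Pp → 1 PP, 2 Pp, 1 pp → 3 P_ : 1 pp (out of 4)
leaf color: Gg × gg → 2 Gg, 2 gg → 2 G_ : 2 gg (out of 4)
Looking for: yellow (pp) and green (G_)
P(yellow) = 1/4, P(green) = 2/4
P(both) = 1/4 × 2/4 = 2/16 = 1/8
Expected count = 1/8 × 880 = 110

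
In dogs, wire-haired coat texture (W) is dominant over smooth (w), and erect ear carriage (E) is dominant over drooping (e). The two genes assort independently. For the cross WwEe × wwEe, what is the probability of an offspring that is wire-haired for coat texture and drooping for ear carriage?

Dihybrid cross WwEe × wwEe — consider each gene separately:
coat texture: Ww × ww → 2 Ww, 2 ww → 2 W_ : 2 ww (out of 4)
ear carriage: Ee × Ee → 1 EE, 2 Ee, 1 ee → 3 E_ : 1 ee (out of 4)
Looking for: wire-haired (W_) and drooping (ee)
P(wire-haired) = 2/4, P(drooping) = 1/4
P(both) = 2/4 × 1/4 = 2/16 = 1/8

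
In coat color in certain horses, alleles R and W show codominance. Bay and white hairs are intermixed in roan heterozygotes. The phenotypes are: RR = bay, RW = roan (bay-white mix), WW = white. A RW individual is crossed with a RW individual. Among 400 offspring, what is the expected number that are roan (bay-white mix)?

Punnett square for RW × RW:
Offspring genotypes: 1 RR, 2 RW, 1 WW
Phenotype counts: 1 bay, 2 roan (bay-white mix), 1 white
roan (bay-white mix): 2 out of 4 → fraction 1/2
Expected count = 1/2 × 400 = 200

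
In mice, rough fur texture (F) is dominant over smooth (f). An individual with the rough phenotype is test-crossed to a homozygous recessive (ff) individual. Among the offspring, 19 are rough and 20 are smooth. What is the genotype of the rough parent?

Test cross: ? × ff
Offspring: 19 rough, 20 smooth — approximately 1:1.
A 1:1 ratio in a test cross indicates the unknown parent is heterozygous (Ff).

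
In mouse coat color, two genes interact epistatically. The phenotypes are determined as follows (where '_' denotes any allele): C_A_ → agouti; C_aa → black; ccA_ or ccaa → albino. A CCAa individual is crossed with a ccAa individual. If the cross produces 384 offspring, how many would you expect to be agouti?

Cross: CCAa × ccAa — consider each gene separately:
C gene: CC × cc → 4 Cc → 4 C_ (out of 4)
A gene: Aa × Aa → 1 AA, 2 Aa, 1 aa → 3 A_ : 1 aa (out of 4)
Genotype classes (out of 4 × 4 = 16): C_A_ = 4×3 = 12; C_aa = 4×1 = 4
Apply the phenotype rules: C_A_ (12) → agouti; C_aa (4) → black
Phenotype counts (out of 16): 12 agouti, 4 black
agouti: 12 out of 16 → fraction 3/4
Expected count = 3/4 × 384 = 288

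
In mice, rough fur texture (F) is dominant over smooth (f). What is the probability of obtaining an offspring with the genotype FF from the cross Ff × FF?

Punnett square for Ff × FF:
Offspring genotypes: 2 FF, 2 Ff
Total offspring: 4
Count with target: 2
Probability: 2/4 = 1/2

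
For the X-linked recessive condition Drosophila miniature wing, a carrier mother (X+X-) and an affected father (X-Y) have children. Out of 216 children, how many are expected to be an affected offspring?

Cross: X+X- × X-Y
Offspring: 1 X+X-, 1 X+Y, 1 X-X-, 1 X-Y
Probability of an affected offspring: 2/4 = 1/2
Expected count = 1/2 × 216 = 108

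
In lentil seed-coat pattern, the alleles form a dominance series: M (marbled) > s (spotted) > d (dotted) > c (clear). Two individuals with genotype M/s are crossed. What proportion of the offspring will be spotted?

Cross: M/s × M/s
Allele dominance: M > s > d > c
Offspring genotypes: 1 M/M, 2 M/s, 1 s/s
Phenotype counts: 3 marbled, 1 spotted
spotted: 1 out of 4
Probability: 1/4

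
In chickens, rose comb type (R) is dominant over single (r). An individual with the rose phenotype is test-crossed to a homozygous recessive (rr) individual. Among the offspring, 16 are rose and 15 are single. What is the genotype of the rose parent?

Test cross: ? × rr
Offspring: 16 rose, 15 single — approximately 1:1.
A 1:1 ratio in a test cross indicates the unknown parent is heterozygous (Rr).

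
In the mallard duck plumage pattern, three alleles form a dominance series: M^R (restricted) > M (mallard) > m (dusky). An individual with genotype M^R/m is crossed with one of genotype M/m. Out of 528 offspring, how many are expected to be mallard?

Cross: M^R/m × M/m
Allele dominance: M^R > M > m
Offspring genotypes: 1 M^R/M, 1 M^R/m, 1 M/m, 1 m/m
Phenotype counts: 2 restricted, 1 mallard, 1 dusky
mallard: 1 out of 4 → fraction 1/4
Expected count = 1/4 × 528 = 132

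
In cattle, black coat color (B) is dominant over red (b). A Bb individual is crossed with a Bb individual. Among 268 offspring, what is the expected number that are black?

Punnett square for Bb × Bb:
Offspring genotypes: 1 BB, 2 Bb, 1 bb
black: 3, red: 1
black: 3 out of 4 → fraction 3/4
Expected count = 3/4 × 268 = 201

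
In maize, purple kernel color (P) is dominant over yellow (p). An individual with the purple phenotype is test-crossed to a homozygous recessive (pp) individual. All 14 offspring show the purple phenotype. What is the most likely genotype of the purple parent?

Test cross: ? × pp
All offspring are purple.
If the unknown parent were heterozygous (Pp), about half of 14 offspring would be yellow; none are. The unknown parent is most likely homozygous dominant (PP).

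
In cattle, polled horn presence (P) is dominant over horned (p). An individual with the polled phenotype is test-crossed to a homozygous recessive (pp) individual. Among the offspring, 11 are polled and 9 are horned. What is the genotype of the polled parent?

Test cross: ? × pp
Offspring: 11 polled, 9 horned — approximately 1:1.
A 1:1 ratio in a test cross indicates the unknown parent is heterozygous (Pp).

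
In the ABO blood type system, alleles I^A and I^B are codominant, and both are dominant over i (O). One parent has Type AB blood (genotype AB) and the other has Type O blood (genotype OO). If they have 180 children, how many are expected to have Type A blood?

Cross: AB × OO
Possible offspring genotypes: 2 AO, 2 BO
Blood type counts: 2 Type A, 2 Type B
Probability of Type A: 2/4 = 1/2
Expected count = 1/2 × 180 = 90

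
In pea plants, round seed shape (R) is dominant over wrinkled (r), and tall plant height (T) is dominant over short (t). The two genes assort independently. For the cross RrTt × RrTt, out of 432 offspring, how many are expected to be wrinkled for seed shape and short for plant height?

Dihybrid cross RrTt × RrTt — consider each gene separately:
seed shape: Rr × Rr → 1 RR, 2 Rr, 1 rr → 3 R_ : 1 rr (out of 4)
plant height: Tt × Tt → 1 TT, 2 Tt, 1 tt → 3 T_ : 1 tt (out of 4)
Looking for: wrinkled (rr) and short (tt)
P(wrinkled) = 1/4, P(short) = 1/4
P(both) = 1/4 × 1/4 = 1/16
Expected count = 1/16 × 432 = 27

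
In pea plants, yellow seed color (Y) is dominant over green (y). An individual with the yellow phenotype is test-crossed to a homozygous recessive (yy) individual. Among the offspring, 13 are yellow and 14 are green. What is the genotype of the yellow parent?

Test cross: ? × yy
Offspring: 13 yellow, 14 green — approximately 1:1.
A 1:1 ratio in a test cross indicates the unknown parent is heterozygous (Yy).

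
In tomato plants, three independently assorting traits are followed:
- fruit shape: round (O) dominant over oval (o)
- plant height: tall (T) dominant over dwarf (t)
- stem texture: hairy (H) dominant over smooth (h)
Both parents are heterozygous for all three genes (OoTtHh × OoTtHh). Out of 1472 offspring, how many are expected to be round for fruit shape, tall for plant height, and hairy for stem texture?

Trihybrid cross: OoTtHh × OoTtHh
Each trait segregates independently with a 3:1 phenotypic ratio, so each gene contributes 3/4 (dominant) or 1/4 (recessive).
Target: round (fruit shape), tall (plant height), hairy (stem texture)
Probability = product of independent per-trait probabilities
= 3/4 × 3/4 × 3/4 = 27/64
Expected count = 27/64 × 1472 = 621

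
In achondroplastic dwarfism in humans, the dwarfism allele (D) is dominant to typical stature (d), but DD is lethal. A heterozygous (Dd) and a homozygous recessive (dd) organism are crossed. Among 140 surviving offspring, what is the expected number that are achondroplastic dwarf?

Cross: Dd × dd
Punnett square offspring (before lethality): 2 Dd, 2 dd
No DD offspring are produced in this cross.
achondroplastic dwarf: 2 out of 4 → fraction 1/2
Expected count = 1/2 × 140 = 70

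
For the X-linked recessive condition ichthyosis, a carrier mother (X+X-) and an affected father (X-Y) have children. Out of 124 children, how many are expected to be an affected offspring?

Cross: X+X- × X-Y
Offspring: 1 X+X-, 1 X+Y, 1 X-X-, 1 X-Y
Probability of an affected offspring: 2/4 = 1/2
Expected count = 1/2 × 124 = 62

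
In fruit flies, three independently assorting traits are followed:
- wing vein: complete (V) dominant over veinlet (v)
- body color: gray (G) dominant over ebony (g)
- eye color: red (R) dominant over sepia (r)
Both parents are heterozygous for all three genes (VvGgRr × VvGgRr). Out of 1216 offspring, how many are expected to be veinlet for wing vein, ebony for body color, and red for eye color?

Trihybrid cross: VvGgRr × VvGgRr
Each trait segregates independently with a 3:1 phenotypic ratio, so each gene contributes 3/4 (dominant) or 1/4 (recessive).
Target: veinlet (wing vein), ebony (body color), red (eye color)
Probability = product of independent per-trait probabilities
= 1/4 × 1/4 × 3/4 = 3/64
Expected count = 3/64 × 1216 = 57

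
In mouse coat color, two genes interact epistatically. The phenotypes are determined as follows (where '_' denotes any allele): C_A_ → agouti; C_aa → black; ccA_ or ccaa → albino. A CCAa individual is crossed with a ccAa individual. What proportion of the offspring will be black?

Cross: CCAa × ccAa — consider each gene separately:
C gene: CC × cc → 4 Cc → 4 C_ (out of 4)
A gene: Aa × Aa → 1 AA, 2 Aa, 1 aa → 3 A_ : 1 aa (out of 4)
Genotype classes (out of 4 × 4 = 16): C_A_ = 4×3 = 12; C_aa = 4×1 = 4
Apply the phenotype rules: C_A_ (12) → agouti; C_aa (4) → black
Phenotype counts (out of 16): 12 agouti, 4 black
black: 4 out of 16
Probability: 4/16 = 1/4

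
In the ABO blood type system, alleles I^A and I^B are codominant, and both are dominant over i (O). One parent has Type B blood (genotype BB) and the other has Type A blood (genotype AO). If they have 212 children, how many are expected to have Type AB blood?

Cross: BB × AO
Possible offspring genotypes: 2 AB, 2 BO
Blood type counts: 2 Type AB, 2 Type B
Probability of Type AB: 2/4 = 1/2
Expected count = 1/2 × 212 = 106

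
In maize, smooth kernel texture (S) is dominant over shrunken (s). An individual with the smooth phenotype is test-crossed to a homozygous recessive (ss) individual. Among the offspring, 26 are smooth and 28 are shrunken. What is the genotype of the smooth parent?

Test cross: ? × ss
Offspring: 26 smooth, 28 shrunken — approximately 1:1.
A 1:1 ratio in a test cross indicates the unknown parent is heterozygous (Ss).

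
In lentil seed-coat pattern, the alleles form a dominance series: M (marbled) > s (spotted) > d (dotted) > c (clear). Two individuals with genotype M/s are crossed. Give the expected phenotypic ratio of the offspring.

Cross: M/s × M/s
Allele dominance: M > s > d > c
Offspring genotypes: 1 M/M, 2 M/s, 1 s/s
Phenotype counts: 3 marbled, 1 spotted
Ratio: 3 marbled : 1 spotted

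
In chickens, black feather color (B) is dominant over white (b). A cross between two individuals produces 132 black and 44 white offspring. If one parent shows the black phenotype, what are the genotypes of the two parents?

Observed offspring: 132 black, 44 white
The observed ratio simplifies to 3:1. White (bb) offspring appear, so each parent must contribute one b allele. The parent stated to show black carries B, so it is Bb. The other parent is then either Bb or bb: Bb × bb would give a 1:1 split, whereas Bb × Bb gives 3:1 — matching the data. So both parents are heterozygous (Bb × Bb).
Parent genotypes: Bb × Bb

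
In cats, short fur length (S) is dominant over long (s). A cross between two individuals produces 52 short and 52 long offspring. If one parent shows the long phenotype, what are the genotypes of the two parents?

Observed offspring: 52 short, 52 long
The observed ratio simplifies to 1:1. One parent shows long, so its genotype must be ss. A 1:1 offspring split requires the other parent to be heterozygous (Ss).
Parent genotypes: ss × Ss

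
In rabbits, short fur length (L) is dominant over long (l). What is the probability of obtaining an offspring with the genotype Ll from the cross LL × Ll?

Punnett square for LL × Ll:
Offspring genotypes: 2 LL, 2 Ll
Total offspring: 4
Count with target: 2
Probability: 2/4 = 1/2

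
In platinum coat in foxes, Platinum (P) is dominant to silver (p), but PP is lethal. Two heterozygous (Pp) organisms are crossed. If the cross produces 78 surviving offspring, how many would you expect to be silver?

Cross: Pp × Pp
Punnett square offspring (before lethality): 1 PP, 2 Pp, 1 pp
The PP genotype is lethal (embryos die); surviving offspring: 2 Pp, 1 pp
silver: 1 out of 3 → fraction 1/3
Expected count = 1/3 × 78 = 26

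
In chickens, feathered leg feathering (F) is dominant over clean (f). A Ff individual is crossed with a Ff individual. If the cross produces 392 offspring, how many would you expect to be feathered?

Punnett square for Ff × Ff:
Offspring genotypes: 1 FF, 2 Ff, 1 ff
feathered: 3, clean: 1
feathered: 3 out of 4 → fraction 3/4
Expected count = 3/4 × 392 = 294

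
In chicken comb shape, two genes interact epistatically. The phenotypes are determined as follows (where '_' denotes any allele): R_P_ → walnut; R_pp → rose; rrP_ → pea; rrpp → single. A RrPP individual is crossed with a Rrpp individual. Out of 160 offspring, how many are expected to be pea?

Cross: RrPP × Rrpp — consider each gene separately:
R gene: Rr × Rr → 1 RR, 2 Rr, 1 rr → 3 R_ : 1 rr (out of 4)
P gene: PP × pp → 4 Pp → 4 P_ (out of 4)
Genotype classes (out of 4 × 4 = 16): R_P_ = 3×4 = 12; rrP_ = 1×4 = 4
Apply the phenotype rules: R_P_ (12) → walnut; rrP_ (4) → pea
Phenotype counts (out of 16): 12 walnut, 4 pea
pea: 4 out of 16 → fraction 1/4
Expected count = 1/4 × 160 = 40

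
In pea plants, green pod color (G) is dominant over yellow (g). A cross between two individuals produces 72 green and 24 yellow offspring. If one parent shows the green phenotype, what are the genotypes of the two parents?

Observed offspring: 72 green, 24 yellow
The observed ratio simplifies to 3:1. Yellow (gg) offspring appear, so each parent must contribute one g allele. The parent stated to show green carries G, so it is Gg. The other parent is then either Gg or gg: Gg × gg would give a 1:1 split, whereas Gg × Gg gives 3:1 — matching the data. So both parents are heterozygous (Gg × Gg).
Parent genotypes: Gg × Gg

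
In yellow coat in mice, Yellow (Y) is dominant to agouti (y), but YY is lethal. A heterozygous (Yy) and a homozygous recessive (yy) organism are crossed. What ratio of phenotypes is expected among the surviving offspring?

Cross: Yy × yy
Punnett square offspring (before lethality): 2 Yy, 2 yy
No YY offspring are produced in this cross.
Ratio: 1 yellow : 1 agouti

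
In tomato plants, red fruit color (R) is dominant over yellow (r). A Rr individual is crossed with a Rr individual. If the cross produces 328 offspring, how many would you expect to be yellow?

Punnett square for Rr × Rr:
Offspring genotypes: 1 RR, 2 Rr, 1 rr
red: 3, yellow: 1
yellow: 1 out of 4 → fraction 1/4
Expected count = 1/4 × 328 = 82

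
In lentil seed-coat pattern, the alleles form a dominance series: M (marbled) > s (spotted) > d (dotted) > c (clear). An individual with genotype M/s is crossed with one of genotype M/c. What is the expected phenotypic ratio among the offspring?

Cross: M/s × M/c
Allele dominance: M > s > d > c
Offspring genotypes: 1 M/M, 1 M/c, 1 M/s, 1 s/c
Phenotype counts: 3 marbled, 1 spotted
Ratio: 3 marbled : 1 spotted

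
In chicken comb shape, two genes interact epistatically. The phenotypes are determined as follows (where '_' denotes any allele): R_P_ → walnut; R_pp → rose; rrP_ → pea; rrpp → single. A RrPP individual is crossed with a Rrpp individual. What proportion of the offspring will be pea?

Cross: RrPP × Rrpp — consider each gene separately:
R gene: Rr × Rr → 1 RR, 2 Rr, 1 rr → 3 R_ : 1 rr (out of 4)
P gene: PP × pp → 4 Pp → 4 P_ (out of 4)
Genotype classes (out of 4 × 4 = 16): R_P_ = 3×4 = 12; rrP_ = 1×4 = 4
Apply the phenotype rules: R_P_ (12) → walnut; rrP_ (4) → pea
Phenotype counts (out of 16): 12 walnut, 4 pea
pea: 4 out of 16
Probability: 4/16 = 1/4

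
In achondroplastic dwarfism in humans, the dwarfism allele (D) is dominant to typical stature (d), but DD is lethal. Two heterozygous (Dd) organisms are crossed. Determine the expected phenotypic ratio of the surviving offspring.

Cross: Dd × Dd
Punnett square offspring (before lethality): 1 DD, 2 Dd, 1 dd
The DD genotype is lethal (embryos die); surviving offspring: 2 Dd, 1 dd
Ratio: 2 achondroplastic dwarf : 1 typical stature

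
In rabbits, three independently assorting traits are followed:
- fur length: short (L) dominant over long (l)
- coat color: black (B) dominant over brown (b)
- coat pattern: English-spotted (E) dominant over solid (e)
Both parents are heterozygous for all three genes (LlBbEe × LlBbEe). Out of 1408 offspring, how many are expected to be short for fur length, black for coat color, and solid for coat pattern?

Trihybrid cross: LlBbEe × LlBbEe
Each trait segregates independently with a 3:1 phenotypic ratio, so each gene contributes 3/4 (dominant) or 1/4 (recessive).
Target: short (fur length), black (coat color), solid (coat pattern)
Probability = product of independent per-trait probabilities
= 3/4 × 3/4 × 1/4 = 9/64
Expected count = 9/64 × 1408 = 198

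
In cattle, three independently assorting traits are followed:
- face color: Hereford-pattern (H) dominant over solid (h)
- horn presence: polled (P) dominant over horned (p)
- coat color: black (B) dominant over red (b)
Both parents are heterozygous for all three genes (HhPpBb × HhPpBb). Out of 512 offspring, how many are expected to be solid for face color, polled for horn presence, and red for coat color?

Trihybrid cross: HhPpBb × HhPpBb
Each trait segregates independently with a 3:1 phenotypic ratio, so each gene contributes 3/4 (dominant) or 1/4 (recessive).
Target: solid (face color), polled (horn presence), red (coat color)
Probability = product of independent per-trait probabilities
= 1/4 × 3/4 × 1/4 = 3/64
Expected count = 3/64 × 512 = 24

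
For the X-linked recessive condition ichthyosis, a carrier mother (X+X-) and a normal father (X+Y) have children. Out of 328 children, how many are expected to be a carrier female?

Cross: X+X- × X+Y
Offspring: 1 X+X+, 1 X+Y, 1 X+X-, 1 X-Y
Probability of a carrier female: 1/4
Expected count = 1/4 × 328 = 82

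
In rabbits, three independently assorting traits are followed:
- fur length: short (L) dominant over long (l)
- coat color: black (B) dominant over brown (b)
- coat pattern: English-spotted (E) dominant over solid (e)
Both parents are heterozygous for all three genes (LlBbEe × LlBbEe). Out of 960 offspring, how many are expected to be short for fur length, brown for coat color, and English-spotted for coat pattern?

Trihybrid cross: LlBbEe × LlBbEe
Each trait segregates independently with a 3:1 phenotypic ratio, so each gene contributes 3/4 (dominant) or 1/4 (recessive).
Target: short (fur length), brown (coat color), English-spotted (coat pattern)
Probability = product of independent per-trait probabilities
= 3/4 × 1/4 × 3/4 = 9/64
Expected count = 9/64 × 960 = 135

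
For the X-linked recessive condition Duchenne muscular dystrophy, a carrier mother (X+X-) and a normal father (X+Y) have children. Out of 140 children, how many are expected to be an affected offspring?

Cross: X+X- × X+Y
Offspring: 1 X+X+, 1 X+Y, 1 X+X-, 1 X-Y
Probability of an affected offspring: 1/4
Expected count = 1/4 × 140 = 35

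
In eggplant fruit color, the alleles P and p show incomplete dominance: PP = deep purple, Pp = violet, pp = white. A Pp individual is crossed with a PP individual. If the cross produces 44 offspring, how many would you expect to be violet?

Punnett square for Pp × PP:
Offspring genotypes: 2 PP, 2 Pp
Phenotype counts: 2 deep purple, 2 violet
violet: 2 out of 4 → fraction 1/2
Expected count = 1/2 × 44 = 22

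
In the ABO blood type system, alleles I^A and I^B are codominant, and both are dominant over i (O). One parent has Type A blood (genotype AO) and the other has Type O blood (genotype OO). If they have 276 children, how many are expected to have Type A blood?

Cross: AO × OO
Possible offspring genotypes: 2 AO, 2 OO
Blood type counts: 2 Type A, 2 Type O
Probability of Type A: 2/4 = 1/2
Expected count = 1/2 × 276 = 138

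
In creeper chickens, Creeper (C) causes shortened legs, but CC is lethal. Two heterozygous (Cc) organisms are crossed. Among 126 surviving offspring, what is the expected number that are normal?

Cross: Cc × Cc
Punnett square offspring (before lethality): 1 CC, 2 Cc, 1 cc
The CC genotype is lethal (embryos die); surviving offspring: 2 Cc, 1 cc
normal: 1 out of 3 → fraction 1/3
Expected count = 1/3 × 126 = 42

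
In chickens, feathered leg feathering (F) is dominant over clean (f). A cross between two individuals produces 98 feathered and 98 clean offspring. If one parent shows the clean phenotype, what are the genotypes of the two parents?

Observed offspring: 98 feathered, 98 clean
The observed ratio simplifies to 1:1. One parent shows clean, so its genotype must be ff. A 1:1 offspring split requires the other parent to be heterozygous (Ff).
Parent genotypes: ff × Ff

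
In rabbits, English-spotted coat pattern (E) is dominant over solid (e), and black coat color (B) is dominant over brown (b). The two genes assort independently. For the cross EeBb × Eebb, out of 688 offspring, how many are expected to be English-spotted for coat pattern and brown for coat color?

Dihybrid cross EeBb × Eebb — consider each gene separately:
coat pattern: Ee × Ee → 1 EE, 2 Ee, 1 ee → 3 E_ : 1 ee (out of 4)
coat color: Bb × bb → 2 Bb, 2 bb → 2 B_ : 2 bb (out of 4)
Looking for: English-spotted (E_) and brown (bb)
P(English-spotted) = 3/4, P(brown) = 2/4
P(both) = 3/4 × 2/4 = 6/16 = 3/8
Expected count = 3/8 × 688 = 258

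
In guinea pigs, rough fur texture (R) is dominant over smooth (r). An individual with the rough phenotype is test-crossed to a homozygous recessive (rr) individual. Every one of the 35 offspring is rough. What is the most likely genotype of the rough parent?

Test cross: ? × rr
All offspring are rough.
If the unknown parent were heterozygous (Rr), about half of 35 offspring would be smooth; none are. The unknown parent is most likely homozygous dominant (RR).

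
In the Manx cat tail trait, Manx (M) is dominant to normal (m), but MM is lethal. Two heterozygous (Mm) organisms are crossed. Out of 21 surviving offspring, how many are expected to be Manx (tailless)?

Cross: Mm × Mm
Punnett square offspring (before lethality): 1 MM, 2 Mm, 1 mm
The MM genotype is lethal (embryos die); surviving offspring: 2 Mm, 1 mm
Manx (tailless): 2 out of 3 → fraction 2/3
Expected count = 2/3 × 21 = 14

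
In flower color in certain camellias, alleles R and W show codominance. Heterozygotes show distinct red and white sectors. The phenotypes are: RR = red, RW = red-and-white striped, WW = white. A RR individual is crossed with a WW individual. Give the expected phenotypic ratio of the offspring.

Punnett square for RR × WW:
Offspring genotypes: 4 RW
Phenotype counts: 4 red-and-white striped
Ratio: all red-and-white striped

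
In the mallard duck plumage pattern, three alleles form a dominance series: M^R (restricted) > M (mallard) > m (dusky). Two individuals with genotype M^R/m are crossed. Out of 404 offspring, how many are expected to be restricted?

Cross: M^R/m × M^R/m
Allele dominance: M^R > M > m
Offspring genotypes: 1 M^R/M^R, 2 M^R/m, 1 m/m
Phenotype counts: 3 restricted, 1 dusky
restricted: 3 out of 4 → fraction 3/4
Expected count = 3/4 × 404 = 303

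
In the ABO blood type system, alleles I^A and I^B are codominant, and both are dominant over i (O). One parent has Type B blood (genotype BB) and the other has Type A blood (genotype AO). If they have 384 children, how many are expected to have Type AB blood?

Cross: BB × AO
Possible offspring genotypes: 2 AB, 2 BO
Blood type counts: 2 Type AB, 2 Type B
Probability of Type AB: 2/4 = 1/2
Expected count = 1/2 × 384 = 192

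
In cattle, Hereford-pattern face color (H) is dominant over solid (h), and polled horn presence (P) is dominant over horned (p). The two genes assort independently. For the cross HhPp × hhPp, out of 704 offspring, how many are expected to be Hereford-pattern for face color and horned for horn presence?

Dihybrid cross HhPp × hhPp — consider each gene separately:
face color: Hh × hh → 2 Hh, 2 hh → 2 H_ : 2 hh (out of 4)
horn presence: Pp × Pp → 1 PP, 2 Pp, 1 pp → 3 P_ : 1 pp (out of 4)
Looking for: Hereford-pattern (H_) and horned (pp)
P(Hereford-pattern) = 2/4, P(horned) = 1/4
P(both) = 2/4 × 1/4 = 2/16 = 1/8
Expected count = 1/8 × 704 = 88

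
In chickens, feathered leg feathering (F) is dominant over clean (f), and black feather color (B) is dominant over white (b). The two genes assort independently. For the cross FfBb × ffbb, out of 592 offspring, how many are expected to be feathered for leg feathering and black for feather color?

Dihybrid cross FfBb × ffbb — consider each gene separately:
leg feathering: Ff × ff → 2 Ff, 2 ff → 2 F_ : 2 ff (out of 4)
feather color: Bb × bb → 2 Bb, 2 bb → 2 B_ : 2 bb (out of 4)
Looking for: feathered (F_) and black (B_)
P(feathered) = 2/4, P(black) = 2/4
P(both) = 2/4 × 2/4 = 4/16 = 1/4
Expected count = 1/4 × 592 = 148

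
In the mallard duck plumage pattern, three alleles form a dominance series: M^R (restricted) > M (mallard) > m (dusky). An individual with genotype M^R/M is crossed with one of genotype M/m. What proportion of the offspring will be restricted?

Cross: M^R/M × M/m
Allele dominance: M^R > M > m
Offspring genotypes: 1 M^R/M, 1 M^R/m, 1 M/M, 1 M/m
Phenotype counts: 2 restricted, 2 mallard
restricted: 2 out of 4
Probability: 2/4 = 1/2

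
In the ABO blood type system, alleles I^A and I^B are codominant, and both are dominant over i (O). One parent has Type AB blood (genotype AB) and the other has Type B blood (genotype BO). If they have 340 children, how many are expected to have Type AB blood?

Cross: AB × BO
Possible offspring genotypes: 1 AB, 1 AO, 1 BB, 1 BO
Blood type counts: 1 Type AB, 1 Type A, 2 Type B
Probability of Type AB: 1/4
Expected count = 1/4 × 340 = 85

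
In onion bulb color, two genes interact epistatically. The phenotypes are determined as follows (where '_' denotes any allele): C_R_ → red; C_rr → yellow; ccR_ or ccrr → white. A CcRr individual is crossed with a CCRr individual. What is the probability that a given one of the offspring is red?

Cross: CcRr × CCRr — consider each gene separately:
C gene: Cc × CC → 2 CC, 2 Cc → 4 C_ (out of 4)
R gene: Rr × Rr → 1 RR, 2 Rr, 1 rr → 3 R_ : 1 rr (out of 4)
Genotype classes (out of 4 × 4 = 16): C_R_ = 4×3 = 12; C_rr = 4×1 = 4
Apply the phenotype rules: C_R_ (12) → red; C_rr (4) → yellow
Phenotype counts (out of 16): 12 red, 4 yellow
red: 12 out of 16
Probability: 12/16 = 3/4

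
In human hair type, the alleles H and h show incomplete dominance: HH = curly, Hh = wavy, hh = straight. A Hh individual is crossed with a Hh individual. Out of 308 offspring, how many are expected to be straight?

Punnett square for Hh × Hh:
Offspring genotypes: 1 HH, 2 Hh, 1 hh
Phenotype counts: 1 curly, 2 wavy, 1 straight
straight: 1 out of 4 → fraction 1/4
Expected count = 1/4 × 308 = 77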